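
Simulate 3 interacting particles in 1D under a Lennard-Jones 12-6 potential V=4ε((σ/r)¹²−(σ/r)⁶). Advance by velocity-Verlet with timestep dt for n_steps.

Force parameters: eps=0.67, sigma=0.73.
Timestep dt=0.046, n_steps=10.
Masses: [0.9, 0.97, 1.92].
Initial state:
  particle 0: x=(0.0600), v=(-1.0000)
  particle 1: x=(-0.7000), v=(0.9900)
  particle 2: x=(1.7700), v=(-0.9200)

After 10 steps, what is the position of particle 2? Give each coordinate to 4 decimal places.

step 0: x0=(0.0600) x1=(-0.7000) x2=(1.7700)
step 1: x0=(0.0252) x1=(-0.6648) x2=(1.7276)
step 2: x0=(0.1292) x1=(-0.7582) x2=(1.6852)
step 3: x0=(0.2284) x1=(-0.8469) x2=(1.6427)
step 4: x0=(0.3253) x1=(-0.9331) x2=(1.5999)
step 5: x0=(0.4221) x1=(-1.0183) x2=(1.5567)
step 6: x0=(0.5206) x1=(-1.1030) x2=(1.5125)
step 7: x0=(0.6230) x1=(-1.1876) x2=(1.4663)
step 8: x0=(0.7282) x1=(-1.2721) x2=(1.4188)
step 9: x0=(0.6966) x1=(-1.3565) x2=(1.4354)
step 10: x0=(0.6239) x1=(-1.4410) x2=(1.4712)

(1.4712)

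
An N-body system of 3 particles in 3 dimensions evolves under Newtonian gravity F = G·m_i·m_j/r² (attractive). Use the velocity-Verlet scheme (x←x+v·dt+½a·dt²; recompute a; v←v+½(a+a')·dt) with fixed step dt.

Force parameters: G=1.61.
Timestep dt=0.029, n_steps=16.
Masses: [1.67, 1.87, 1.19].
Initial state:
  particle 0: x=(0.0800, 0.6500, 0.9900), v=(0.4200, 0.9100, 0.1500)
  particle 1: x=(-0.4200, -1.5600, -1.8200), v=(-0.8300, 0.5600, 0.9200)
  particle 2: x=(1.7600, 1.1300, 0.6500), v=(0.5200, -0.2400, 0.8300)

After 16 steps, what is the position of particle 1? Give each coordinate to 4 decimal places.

step 0: x0=(0.0800, 0.6500, 0.9900) x1=(-0.4200, -1.5600, -1.8200) x2=(1.7600, 1.1300, 0.6500)
step 1: x0=(0.0924, 0.6764, 0.9942) x1=(-0.4440, -1.5437, -1.7932) x2=(1.7747, 1.1229, 0.6741)
step 2: x0=(0.1053, 0.7028, 0.9982) x1=(-0.4680, -1.5272, -1.7663) x2=(1.7887, 1.1155, 0.6982)
step 3: x0=(0.1186, 0.7292, 1.0020) x1=(-0.4919, -1.5105, -1.7391) x2=(1.8018, 1.1079, 0.7224)
step 4: x0=(0.1324, 0.7556, 1.0055) x1=(-0.5157, -1.4937, -1.7118) x2=(1.8142, 1.1000, 0.7467)
step 5: x0=(0.1467, 0.7820, 1.0087) x1=(-0.5394, -1.4768, -1.6843) x2=(1.8258, 1.0919, 0.7709)
step 6: x0=(0.1615, 0.8084, 1.0118) x1=(-0.5631, -1.4596, -1.6566) x2=(1.8366, 1.0836, 0.7952)
step 7: x0=(0.1768, 0.8347, 1.0146) x1=(-0.5866, -1.4423, -1.6287) x2=(1.8465, 1.0751, 0.8195)
step 8: x0=(0.1926, 0.8610, 1.0173) x1=(-0.6101, -1.4248, -1.6006) x2=(1.8556, 1.0663, 0.8438)
step 9: x0=(0.2089, 0.8872, 1.0197) x1=(-0.6335, -1.4072, -1.5724) x2=(1.8638, 1.0574, 0.8681)
step 10: x0=(0.2257, 0.9133, 1.0219) x1=(-0.6568, -1.3894, -1.5440) x2=(1.8711, 1.0484, 0.8925)
step 11: x0=(0.2430, 0.9394, 1.0239) x1=(-0.6800, -1.3714, -1.5154) x2=(1.8776, 1.0391, 0.9168)
step 12: x0=(0.2609, 0.9653, 1.0258) x1=(-0.7031, -1.3533, -1.4866) x2=(1.8831, 1.0298, 0.9410)
step 13: x0=(0.2794, 0.9912, 1.0275) x1=(-0.7261, -1.3350, -1.4576) x2=(1.8876, 1.0203, 0.9653)
step 14: x0=(0.2984, 1.0169, 1.0290) x1=(-0.7489, -1.3165, -1.4285) x2=(1.8913, 1.0108, 0.9895)
step 15: x0=(0.3180, 1.0426, 1.0304) x1=(-0.7717, -1.2979, -1.3992) x2=(1.8939, 1.0012, 1.0136)
step 16: x0=(0.3382, 1.0680, 1.0316) x1=(-0.7944, -1.2791, -1.3697) x2=(1.8956, 0.9915, 1.0377)

(-0.7944, -1.2791, -1.3697)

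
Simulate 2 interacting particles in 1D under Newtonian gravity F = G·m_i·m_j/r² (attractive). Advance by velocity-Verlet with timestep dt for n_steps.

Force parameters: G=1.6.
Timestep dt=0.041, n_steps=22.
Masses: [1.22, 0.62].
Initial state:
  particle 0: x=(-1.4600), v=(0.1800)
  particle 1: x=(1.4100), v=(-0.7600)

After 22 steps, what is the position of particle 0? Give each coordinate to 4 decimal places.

step 0: x0=(-1.4600) x1=(1.4100)
step 1: x0=(-1.4525) x1=(1.3786)
step 2: x0=(-1.4448) x1=(1.3469)
step 3: x0=(-1.4369) x1=(1.3147)
step 4: x0=(-1.4288) x1=(1.2821)
step 5: x0=(-1.4205) x1=(1.2490)
step 6: x0=(-1.4119) x1=(1.2155)
step 7: x0=(-1.4030) x1=(1.1815)
step 8: x0=(-1.3940) x1=(1.1470)
step 9: x0=(-1.3846) x1=(1.1120)
step 10: x0=(-1.3750) x1=(1.0764)
step 11: x0=(-1.3652) x1=(1.0403)
step 12: x0=(-1.3550) x1=(1.0037)
step 13: x0=(-1.3445) x1=(0.9665)
step 14: x0=(-1.3337) x1=(0.9286)
step 15: x0=(-1.3226) x1=(0.8901)
step 16: x0=(-1.3112) x1=(0.8510)
step 17: x0=(-1.2994) x1=(0.8111)
step 18: x0=(-1.2872) x1=(0.7705)
step 19: x0=(-1.2746) x1=(0.7291)
step 20: x0=(-1.2617) x1=(0.6869)
step 21: x0=(-1.2482) x1=(0.6439)
step 22: x0=(-1.2343) x1=(0.5999)

(-1.2343)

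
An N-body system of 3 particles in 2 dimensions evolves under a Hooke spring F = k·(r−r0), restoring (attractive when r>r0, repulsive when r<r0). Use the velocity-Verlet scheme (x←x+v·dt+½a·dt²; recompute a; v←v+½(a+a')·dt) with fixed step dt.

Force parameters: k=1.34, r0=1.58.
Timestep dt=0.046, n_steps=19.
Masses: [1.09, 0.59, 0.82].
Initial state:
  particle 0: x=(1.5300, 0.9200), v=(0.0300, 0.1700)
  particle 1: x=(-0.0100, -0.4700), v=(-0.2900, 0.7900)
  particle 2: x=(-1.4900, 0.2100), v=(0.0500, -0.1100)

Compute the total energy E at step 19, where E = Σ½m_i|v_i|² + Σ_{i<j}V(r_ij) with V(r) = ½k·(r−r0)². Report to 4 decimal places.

step 0: x0=(1.5300, 0.9200) x1=(-0.0100, -0.4700) x2=(-1.4900, 0.2100)
step 1: x0=(1.5290, 0.9269) x1=(-0.0226, -0.4328) x2=(-1.4851, 0.2055)
step 2: x0=(1.5232, 0.9321) x1=(-0.0335, -0.3941) x2=(-1.4750, 0.2022)
step 3: x0=(1.5126, 0.9356) x1=(-0.0425, -0.3539) x2=(-1.4599, 0.2002)
step 4: x0=(1.4975, 0.9374) x1=(-0.0498, -0.3125) x2=(-1.4400, 0.1995)
step 5: x0=(1.4778, 0.9377) x1=(-0.0550, -0.2700) x2=(-1.4156, 0.2001)
step 6: x0=(1.4539, 0.9364) x1=(-0.0582, -0.2267) x2=(-1.3869, 0.2020)
step 7: x0=(1.4258, 0.9337) x1=(-0.0593, -0.1826) x2=(-1.3543, 0.2054)
step 8: x0=(1.3940, 0.9298) x1=(-0.0583, -0.1381) x2=(-1.3181, 0.2101)
step 9: x0=(1.3585, 0.9246) x1=(-0.0551, -0.0933) x2=(-1.2788, 0.2161)
step 10: x0=(1.3199, 0.9185) x1=(-0.0499, -0.0483) x2=(-1.2366, 0.2234)
step 11: x0=(1.2783, 0.9115) x1=(-0.0426, -0.0036) x2=(-1.1922, 0.2320)
step 12: x0=(1.2343, 0.9038) x1=(-0.0332, 0.0409) x2=(-1.1458, 0.2418)
step 13: x0=(1.1881, 0.8955) x1=(-0.0219, 0.0849) x2=(-1.0980, 0.2527)
step 14: x0=(1.1402, 0.8868) x1=(-0.0088, 0.1281) x2=(-1.0492, 0.2645)
step 15: x0=(1.0910, 0.8779) x1=(0.0060, 0.1705) x2=(-0.9999, 0.2773)
step 16: x0=(1.0409, 0.8690) x1=(0.0224, 0.2119) x2=(-0.9506, 0.2909)
step 17: x0=(0.9904, 0.8603) x1=(0.0403, 0.2520) x2=(-0.9017, 0.3050)
step 18: x0=(0.9399, 0.8519) x1=(0.0593, 0.2908) x2=(-0.8538, 0.3197)
step 19: x0=(0.8898, 0.8441) x1=(0.0794, 0.3282) x2=(-0.8071, 0.3348)
step 0 velocities: v0=(0.0300, 0.1700) v1=(-0.2900, 0.7900) v2=(0.0500, -0.1100)
step 0: KE=0.2311, PE=1.7182, E=1.9493
step 19 velocities: v0=(-1.0785, -0.1628) v1=(0.4453, 0.7939) v2=(0.9945, 0.3296)
step 19: KE=1.3428, PE=0.6038, E=1.9466

1.9466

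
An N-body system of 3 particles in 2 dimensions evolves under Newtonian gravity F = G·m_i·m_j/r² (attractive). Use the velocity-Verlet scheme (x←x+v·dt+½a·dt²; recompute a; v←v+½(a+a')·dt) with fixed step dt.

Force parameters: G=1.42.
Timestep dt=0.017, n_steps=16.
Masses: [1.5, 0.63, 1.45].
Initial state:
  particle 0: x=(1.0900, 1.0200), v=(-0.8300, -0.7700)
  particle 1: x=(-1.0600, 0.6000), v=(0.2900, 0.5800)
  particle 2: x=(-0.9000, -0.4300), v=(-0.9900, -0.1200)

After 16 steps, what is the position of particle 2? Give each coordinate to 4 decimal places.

(-1.1596, -0.4268)

step 0: x0=(1.0900, 1.0200) x1=(-1.0600, 0.6000) x2=(-0.9000, -0.4300)
step 1: x0=(1.0758, 1.0069) x1=(-1.0550, 0.6096) x2=(-0.9168, -0.4319)
step 2: x0=(1.0615, 0.9937) x1=(-1.0497, 0.6187) x2=(-0.9336, -0.4335)
step 3: x0=(1.0471, 0.9804) x1=(-1.0443, 0.6273) x2=(-0.9503, -0.4348)
step 4: x0=(1.0325, 0.9671) x1=(-1.0387, 0.6354) x2=(-0.9669, -0.4358)
step 5: x0=(1.0178, 0.9537) x1=(-1.0329, 0.6430) x2=(-0.9835, -0.4366)
step 6: x0=(1.0029, 0.9402) x1=(-1.0270, 0.6501) x2=(-0.9999, -0.4370)
step 7: x0=(0.9879, 0.9267) x1=(-1.0209, 0.6567) x2=(-1.0164, -0.4372)
step 8: x0=(0.9727, 0.9131) x1=(-1.0146, 0.6628) x2=(-1.0327, -0.4371)
step 9: x0=(0.9574, 0.8995) x1=(-1.0082, 0.6685) x2=(-1.0489, -0.4368)
step 10: x0=(0.9420, 0.8858) x1=(-1.0017, 0.6737) x2=(-1.0650, -0.4361)
step 11: x0=(0.9264, 0.8720) x1=(-0.9950, 0.6785) x2=(-1.0811, -0.4352)
step 12: x0=(0.9106, 0.8581) x1=(-0.9882, 0.6828) x2=(-1.0970, -0.4341)
step 13: x0=(0.8947, 0.8442) x1=(-0.9813, 0.6866) x2=(-1.1128, -0.4326)
step 14: x0=(0.8786, 0.8302) x1=(-0.9743, 0.6900) x2=(-1.1285, -0.4310)
step 15: x0=(0.8624, 0.8162) x1=(-0.9671, 0.6929) x2=(-1.1441, -0.4290)
step 16: x0=(0.8459, 0.8021) x1=(-0.9599, 0.6954) x2=(-1.1596, -0.4268)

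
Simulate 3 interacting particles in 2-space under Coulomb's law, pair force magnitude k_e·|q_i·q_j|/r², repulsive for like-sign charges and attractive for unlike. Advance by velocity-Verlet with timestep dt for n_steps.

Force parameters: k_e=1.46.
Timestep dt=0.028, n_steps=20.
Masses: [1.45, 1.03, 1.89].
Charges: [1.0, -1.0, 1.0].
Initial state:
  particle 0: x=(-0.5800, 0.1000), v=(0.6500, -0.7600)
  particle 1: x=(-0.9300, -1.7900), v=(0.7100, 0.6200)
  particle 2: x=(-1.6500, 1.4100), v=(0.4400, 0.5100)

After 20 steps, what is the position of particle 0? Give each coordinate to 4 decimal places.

(-0.2040, -0.4218)

step 0: x0=(-0.5800, 0.1000) x1=(-0.9300, -1.7900) x2=(-1.6500, 1.4100)
step 1: x0=(-0.5617, 0.0785) x1=(-0.9101, -1.7724) x2=(-1.6377, 1.4243)
step 2: x0=(-0.5433, 0.0566) x1=(-0.8902, -1.7545) x2=(-1.6256, 1.4388)
step 3: x0=(-0.5248, 0.0342) x1=(-0.8702, -1.7361) x2=(-1.6136, 1.4533)
step 4: x0=(-0.5062, 0.0115) x1=(-0.8502, -1.7173) x2=(-1.6016, 1.4679)
step 5: x0=(-0.4875, -0.0118) x1=(-0.8301, -1.6980) x2=(-1.5898, 1.4827)
step 6: x0=(-0.4687, -0.0354) x1=(-0.8100, -1.6782) x2=(-1.5780, 1.4975)
step 7: x0=(-0.4499, -0.0595) x1=(-0.7899, -1.6580) x2=(-1.5664, 1.5124)
step 8: x0=(-0.4310, -0.0841) x1=(-0.7696, -1.6373) x2=(-1.5548, 1.5273)
step 9: x0=(-0.4120, -0.1092) x1=(-0.7493, -1.6160) x2=(-1.5433, 1.5424)
step 10: x0=(-0.3930, -0.1347) x1=(-0.7290, -1.5942) x2=(-1.5319, 1.5575)
step 11: x0=(-0.3739, -0.1608) x1=(-0.7085, -1.5717) x2=(-1.5205, 1.5727)
step 12: x0=(-0.3549, -0.1873) x1=(-0.6880, -1.5487) x2=(-1.5092, 1.5879)
step 13: x0=(-0.3358, -0.2144) x1=(-0.6673, -1.5250) x2=(-1.4980, 1.6032)
step 14: x0=(-0.3168, -0.2421) x1=(-0.6465, -1.5007) x2=(-1.4868, 1.6186)
step 15: x0=(-0.2978, -0.2703) x1=(-0.6256, -1.4755) x2=(-1.4756, 1.6340)
step 16: x0=(-0.2788, -0.2992) x1=(-0.6045, -1.4496) x2=(-1.4646, 1.6494)
step 17: x0=(-0.2599, -0.3287) x1=(-0.5833, -1.4229) x2=(-1.4535, 1.6649)
step 18: x0=(-0.2412, -0.3590) x1=(-0.5618, -1.3952) x2=(-1.4425, 1.6804)
step 19: x0=(-0.2225, -0.3900) x1=(-0.5401, -1.3665) x2=(-1.4315, 1.6960)
step 20: x0=(-0.2040, -0.4218) x1=(-0.5181, -1.3367) x2=(-1.4206, 1.7116)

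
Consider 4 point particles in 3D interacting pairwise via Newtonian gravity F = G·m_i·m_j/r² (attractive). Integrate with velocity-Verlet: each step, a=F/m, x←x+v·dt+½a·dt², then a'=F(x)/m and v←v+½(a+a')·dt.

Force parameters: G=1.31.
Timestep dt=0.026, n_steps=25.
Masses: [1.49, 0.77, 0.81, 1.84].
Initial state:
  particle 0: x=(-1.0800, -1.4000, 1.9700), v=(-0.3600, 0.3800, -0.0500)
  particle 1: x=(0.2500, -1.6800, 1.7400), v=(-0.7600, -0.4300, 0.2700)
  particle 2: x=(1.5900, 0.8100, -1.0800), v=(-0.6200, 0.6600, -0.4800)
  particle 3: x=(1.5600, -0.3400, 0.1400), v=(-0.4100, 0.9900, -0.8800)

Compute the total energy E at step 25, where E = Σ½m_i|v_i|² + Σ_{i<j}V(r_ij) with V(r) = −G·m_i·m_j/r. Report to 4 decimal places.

-1.8940

step 0: x0=(-1.0800, -1.4000, 1.9700) x1=(0.2500, -1.6800, 1.7400) x2=(1.5900, 0.8100, -1.0800) x3=(1.5600, -0.3400, 0.1400)
step 1: x0=(-1.0891, -1.3901, 1.9686) x1=(0.2300, -1.6910, 1.7470) x2=(1.5738, 0.8269, -1.0922) x3=(1.5493, -0.3142, 0.1171)
step 2: x0=(-1.0978, -1.3803, 1.9671) x1=(0.2094, -1.7017, 1.7539) x2=(1.5576, 0.8434, -1.1040) x3=(1.5384, -0.2884, 0.0941)
step 3: x0=(-1.1059, -1.3704, 1.9654) x1=(0.1884, -1.7121, 1.7607) x2=(1.5414, 0.8594, -1.1152) x3=(1.5274, -0.2624, 0.0711)
step 4: x0=(-1.1136, -1.3606, 1.9635) x1=(0.1667, -1.7221, 1.7674) x2=(1.5251, 0.8749, -1.1259) x3=(1.5162, -0.2364, 0.0480)
step 5: x0=(-1.1208, -1.3509, 1.9615) x1=(0.1446, -1.7318, 1.7741) x2=(1.5087, 0.8900, -1.1361) x3=(1.5049, -0.2102, 0.0249)
step 6: x0=(-1.1275, -1.3412, 1.9594) x1=(0.1218, -1.7411, 1.7806) x2=(1.4923, 0.9045, -1.1458) x3=(1.4935, -0.1840, 0.0016)
step 7: x0=(-1.1338, -1.3315, 1.9571) x1=(0.0984, -1.7500, 1.7871) x2=(1.4758, 0.9186, -1.1549) x3=(1.4820, -0.1576, -0.0217)
step 8: x0=(-1.1395, -1.3219, 1.9546) x1=(0.0745, -1.7585, 1.7936) x2=(1.4593, 0.9321, -1.1635) x3=(1.4703, -0.1312, -0.0451)
step 9: x0=(-1.1447, -1.3124, 1.9520) x1=(0.0499, -1.7667, 1.8000) x2=(1.4427, 0.9451, -1.1715) x3=(1.4585, -0.1046, -0.0687)
step 10: x0=(-1.1495, -1.3030, 1.9493) x1=(0.0247, -1.7744, 1.8063) x2=(1.4261, 0.9576, -1.1789) x3=(1.4466, -0.0779, -0.0923)
step 11: x0=(-1.1537, -1.2937, 1.9464) x1=(-0.0011, -1.7816, 1.8126) x2=(1.4095, 0.9695, -1.1857) x3=(1.4346, -0.0510, -0.1161)
step 12: x0=(-1.1574, -1.2844, 1.9433) x1=(-0.0276, -1.7885, 1.8188) x2=(1.3929, 0.9809, -1.1920) x3=(1.4224, -0.0240, -0.1399)
step 13: x0=(-1.1607, -1.2753, 1.9401) x1=(-0.0548, -1.7948, 1.8249) x2=(1.3762, 0.9917, -1.1976) x3=(1.4101, 0.0031, -0.1639)
step 14: x0=(-1.1634, -1.2663, 1.9368) x1=(-0.0827, -1.8006, 1.8310) x2=(1.3594, 1.0018, -1.2025) x3=(1.3977, 0.0304, -0.1881)
step 15: x0=(-1.1655, -1.2575, 1.9334) x1=(-0.1112, -1.8060, 1.8370) x2=(1.3427, 1.0114, -1.2068) x3=(1.3852, 0.0579, -0.2124)
step 16: x0=(-1.1672, -1.2488, 1.9297) x1=(-0.1405, -1.8107, 1.8430) x2=(1.3259, 1.0203, -1.2105) x3=(1.3726, 0.0856, -0.2369)
step 17: x0=(-1.1683, -1.2403, 1.9260) x1=(-0.1706, -1.8149, 1.8489) x2=(1.3092, 1.0285, -1.2134) x3=(1.3598, 0.1134, -0.2615)
step 18: x0=(-1.1688, -1.2320, 1.9221) x1=(-0.2014, -1.8185, 1.8547) x2=(1.2924, 1.0360, -1.2155) x3=(1.3470, 0.1415, -0.2864)
step 19: x0=(-1.1688, -1.2239, 1.9181) x1=(-0.2331, -1.8214, 1.8605) x2=(1.2756, 1.0428, -1.2169) x3=(1.3340, 0.1698, -0.3114)
step 20: x0=(-1.1682, -1.2160, 1.9140) x1=(-0.2655, -1.8237, 1.8662) x2=(1.2588, 1.0488, -1.2175) x3=(1.3209, 0.1983, -0.3367)
step 21: x0=(-1.1671, -1.2084, 1.9097) x1=(-0.2988, -1.8252, 1.8719) x2=(1.2420, 1.0541, -1.2173) x3=(1.3077, 0.2271, -0.3622)
step 22: x0=(-1.1653, -1.2010, 1.9054) x1=(-0.3329, -1.8260, 1.8775) x2=(1.2253, 1.0584, -1.2161) x3=(1.2943, 0.2562, -0.3880)
step 23: x0=(-1.1630, -1.1940, 1.9009) x1=(-0.3680, -1.8259, 1.8830) x2=(1.2086, 1.0619, -1.2141) x3=(1.2808, 0.2855, -0.4141)
step 24: x0=(-1.1600, -1.1873, 1.8963) x1=(-0.4040, -1.8249, 1.8884) x2=(1.1919, 1.0644, -1.2110) x3=(1.2672, 0.3152, -0.4405)
step 25: x0=(-1.1564, -1.1810, 1.8916) x1=(-0.4409, -1.8230, 1.8937) x2=(1.1752, 1.0659, -1.2068) x3=(1.2535, 0.3453, -0.4672)
step 0 velocities: v0=(-0.3600, 0.3800, -0.0500) v1=(-0.7600, -0.4300, 0.2700) v2=(-0.6200, 0.6600, -0.4800) v3=(-0.4100, 0.9900, -0.8800)
step 0: KE=2.7218, PE=-4.6167, E=-1.8948
step 25 velocities: v0=(0.1506, 0.2341, -0.1831) v1=(-1.4399, 0.0951, 0.2025) v2=(-0.6386, 0.0356, 0.1822) v3=(-0.5307, 1.1633, -1.0355)
step 25: KE=3.5699, PE=-5.4639, E=-1.8940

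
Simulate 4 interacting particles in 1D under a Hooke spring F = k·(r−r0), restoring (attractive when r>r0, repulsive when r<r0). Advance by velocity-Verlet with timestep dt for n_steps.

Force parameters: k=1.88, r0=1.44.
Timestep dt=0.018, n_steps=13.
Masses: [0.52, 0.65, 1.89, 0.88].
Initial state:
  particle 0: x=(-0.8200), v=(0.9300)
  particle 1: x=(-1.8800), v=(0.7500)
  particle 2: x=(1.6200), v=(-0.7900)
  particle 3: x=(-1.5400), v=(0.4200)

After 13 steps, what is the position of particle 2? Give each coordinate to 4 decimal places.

step 0: x0=(-0.8200) x1=(-1.8800) x2=(1.6200) x3=(-1.5400)
step 1: x0=(-0.8020) x1=(-1.8662) x2=(1.6050) x3=(-1.5317)
step 2: x0=(-0.7817) x1=(-1.8519) x2=(1.5885) x3=(-1.5220)
step 3: x0=(-0.7589) x1=(-1.8372) x2=(1.5705) x3=(-1.5108)
step 4: x0=(-0.7339) x1=(-1.8219) x2=(1.5511) x3=(-1.4982)
step 5: x0=(-0.7068) x1=(-1.8063) x2=(1.5302) x3=(-1.4842)
step 6: x0=(-0.6775) x1=(-1.7902) x2=(1.5080) x3=(-1.4687)
step 7: x0=(-0.6462) x1=(-1.7737) x2=(1.4844) x3=(-1.4519)
step 8: x0=(-0.6129) x1=(-1.7569) x2=(1.4596) x3=(-1.4337)
step 9: x0=(-0.5779) x1=(-1.7397) x2=(1.4335) x3=(-1.4142)
step 10: x0=(-0.5412) x1=(-1.7222) x2=(1.4062) x3=(-1.3933)
step 11: x0=(-0.5028) x1=(-1.7044) x2=(1.3778) x3=(-1.3712)
step 12: x0=(-0.4630) x1=(-1.6864) x2=(1.3482) x3=(-1.3477)
step 13: x0=(-0.4219) x1=(-1.6680) x2=(1.3177) x3=(-1.3230)

(1.3177)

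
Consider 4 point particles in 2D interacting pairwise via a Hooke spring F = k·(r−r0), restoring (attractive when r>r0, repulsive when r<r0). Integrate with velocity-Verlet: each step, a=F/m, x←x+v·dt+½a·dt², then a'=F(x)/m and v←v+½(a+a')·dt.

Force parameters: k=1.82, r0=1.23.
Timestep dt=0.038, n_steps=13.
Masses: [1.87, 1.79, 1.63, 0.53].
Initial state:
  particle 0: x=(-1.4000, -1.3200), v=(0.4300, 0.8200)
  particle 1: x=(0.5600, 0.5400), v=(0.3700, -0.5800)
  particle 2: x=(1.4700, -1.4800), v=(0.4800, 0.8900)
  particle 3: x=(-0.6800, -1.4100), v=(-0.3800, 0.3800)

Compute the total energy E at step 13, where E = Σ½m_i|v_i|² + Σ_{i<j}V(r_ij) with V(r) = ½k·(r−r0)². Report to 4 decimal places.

step 0: x0=(-1.4000, -1.3200) x1=(0.5600, 0.5400) x2=(1.4700, -1.4800) x3=(-0.6800, -1.4100)
step 1: x0=(-1.3821, -1.2881) x1=(0.5731, 0.5159) x2=(1.4858, -1.4454) x3=(-0.6895, -1.3935)
step 2: x0=(-1.3612, -1.2549) x1=(0.5845, 0.4878) x2=(1.4969, -1.4092) x3=(-0.6888, -1.3732)
step 3: x0=(-1.3373, -1.2204) x1=(0.5940, 0.4560) x2=(1.5032, -1.3715) x3=(-0.6778, -1.3492)
step 4: x0=(-1.3104, -1.1847) x1=(0.6017, 0.4206) x2=(1.5047, -1.3326) x3=(-0.6566, -1.3218)
step 5: x0=(-1.2808, -1.1477) x1=(0.6078, 0.3820) x2=(1.5016, -1.2924) x3=(-0.6254, -1.2913)
step 6: x0=(-1.2484, -1.1097) x1=(0.6122, 0.3404) x2=(1.4941, -1.2512) x3=(-0.5845, -1.2581)
step 7: x0=(-1.2134, -1.0706) x1=(0.6150, 0.2962) x2=(1.4823, -1.2090) x3=(-0.5345, -1.2223)
step 8: x0=(-1.1759, -1.0305) x1=(0.6164, 0.2496) x2=(1.4665, -1.1660) x3=(-0.4759, -1.1845)
step 9: x0=(-1.1360, -0.9896) x1=(0.6164, 0.2009) x2=(1.4469, -1.1223) x3=(-0.4097, -1.1449)
step 10: x0=(-1.0938, -0.9480) x1=(0.6151, 0.1506) x2=(1.4238, -1.0780) x3=(-0.3365, -1.1039)
step 11: x0=(-1.0495, -0.9057) x1=(0.6128, 0.0989) x2=(1.3976, -1.0334) x3=(-0.2575, -1.0620)
step 12: x0=(-1.0032, -0.8629) x1=(0.6095, 0.0463) x2=(1.3686, -0.9884) x3=(-0.1737, -1.0196)
step 13: x0=(-0.9551, -0.8196) x1=(0.6054, -0.0070) x2=(1.3371, -0.9433) x3=(-0.0862, -0.9772)
step 0 velocities: v0=(0.4300, 0.8200) v1=(0.3700, -0.5800) v2=(0.4800, 0.8900) v3=(-0.3800, 0.3800)
step 0: KE=2.1350, PE=7.3834, E=9.5185
step 13 velocities: v0=(1.2885, 1.1433) v1=(-0.1175, -1.4053) v2=(-0.8530, 1.1877) v3=(2.3370, 1.1113)
step 13: KE=8.0717, PE=1.4349, E=9.5066

9.5066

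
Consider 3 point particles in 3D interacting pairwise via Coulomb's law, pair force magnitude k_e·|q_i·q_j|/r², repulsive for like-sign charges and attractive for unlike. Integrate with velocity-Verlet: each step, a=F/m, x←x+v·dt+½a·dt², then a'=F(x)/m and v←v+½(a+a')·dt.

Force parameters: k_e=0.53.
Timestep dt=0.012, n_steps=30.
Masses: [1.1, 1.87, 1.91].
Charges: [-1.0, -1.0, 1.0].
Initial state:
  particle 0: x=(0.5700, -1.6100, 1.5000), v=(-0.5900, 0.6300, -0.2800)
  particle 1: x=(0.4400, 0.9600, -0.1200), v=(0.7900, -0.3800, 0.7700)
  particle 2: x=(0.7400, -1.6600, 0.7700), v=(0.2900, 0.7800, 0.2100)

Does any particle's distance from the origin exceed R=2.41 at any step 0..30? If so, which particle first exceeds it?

step 0: x0=(0.5700, -1.6100, 1.5000) x1=(0.4400, 0.9600, -0.1200) x2=(0.7400, -1.6600, 0.7700)
step 1: x0=(0.5629, -1.6024, 1.4966) x1=(0.4495, 0.9554, -0.1108) x2=(0.7435, -1.6506, 0.7726)
step 2: x0=(0.5559, -1.5949, 1.4930) x1=(0.4590, 0.9509, -0.1015) x2=(0.7469, -1.6413, 0.7752)
step 3: x0=(0.5489, -1.5874, 1.4894) x1=(0.4684, 0.9463, -0.0923) x2=(0.7504, -1.6319, 0.7779)
step 4: x0=(0.5419, -1.5799, 1.4856) x1=(0.4779, 0.9418, -0.0830) x2=(0.7538, -1.6225, 0.7806)
step 5: x0=(0.5350, -1.5724, 1.4817) x1=(0.4874, 0.9372, -0.0738) x2=(0.7572, -1.6131, 0.7834)
step 6: x0=(0.5281, -1.5649, 1.4777) x1=(0.4969, 0.9326, -0.0646) x2=(0.7605, -1.6037, 0.7863)
step 7: x0=(0.5213, -1.5574, 1.4736) x1=(0.5064, 0.9280, -0.0553) x2=(0.7639, -1.5942, 0.7893)
step 8: x0=(0.5144, -1.5500, 1.4694) x1=(0.5159, 0.9235, -0.0461) x2=(0.7672, -1.5848, 0.7923)
step 9: x0=(0.5077, -1.5425, 1.4650) x1=(0.5253, 0.9189, -0.0369) x2=(0.7705, -1.5754, 0.7954)
step 10: x0=(0.5010, -1.5351, 1.4605) x1=(0.5348, 0.9143, -0.0276) x2=(0.7738, -1.5659, 0.7986)
step 11: x0=(0.4943, -1.5277, 1.4559) x1=(0.5443, 0.9098, -0.0184) x2=(0.7770, -1.5565, 0.8019)
step 12: x0=(0.4877, -1.5203, 1.4512) x1=(0.5538, 0.9052, -0.0092) x2=(0.7802, -1.5470, 0.8052)
step 13: x0=(0.4812, -1.5129, 1.4464) x1=(0.5633, 0.9006, 0.0001) x2=(0.7834, -1.5375, 0.8086)
step 14: x0=(0.4747, -1.5055, 1.4414) x1=(0.5728, 0.8960, 0.0093) x2=(0.7865, -1.5281, 0.8120)
step 15: x0=(0.4682, -1.4982, 1.4363) x1=(0.5823, 0.8915, 0.0185) x2=(0.7896, -1.5186, 0.8155)
step 16: x0=(0.4619, -1.4908, 1.4311) x1=(0.5917, 0.8869, 0.0278) x2=(0.7927, -1.5091, 0.8191)
step 17: x0=(0.4556, -1.4835, 1.4258) x1=(0.6012, 0.8823, 0.0370) x2=(0.7957, -1.4996, 0.8228)
step 18: x0=(0.4493, -1.4761, 1.4203) x1=(0.6107, 0.8777, 0.0462) x2=(0.7987, -1.4900, 0.8265)
step 19: x0=(0.4432, -1.4688, 1.4147) x1=(0.6202, 0.8731, 0.0554) x2=(0.8016, -1.4805, 0.8303)
step 20: x0=(0.4371, -1.4615, 1.4091) x1=(0.6297, 0.8685, 0.0647) x2=(0.8045, -1.4710, 0.8342)
step 21: x0=(0.4311, -1.4542, 1.4032) x1=(0.6392, 0.8640, 0.0739) x2=(0.8073, -1.4614, 0.8382)
step 22: x0=(0.4252, -1.4469, 1.3973) x1=(0.6487, 0.8594, 0.0831) x2=(0.8101, -1.4519, 0.8422)
step 23: x0=(0.4194, -1.4396, 1.3913) x1=(0.6582, 0.8548, 0.0923) x2=(0.8129, -1.4424, 0.8463)
step 24: x0=(0.4136, -1.4324, 1.3851) x1=(0.6677, 0.8502, 0.1016) x2=(0.8156, -1.4328, 0.8504)
step 25: x0=(0.4080, -1.4251, 1.3788) x1=(0.6772, 0.8456, 0.1108) x2=(0.8182, -1.4232, 0.8546)
step 26: x0=(0.4024, -1.4179, 1.3724) x1=(0.6867, 0.8410, 0.1200) x2=(0.8208, -1.4137, 0.8589)
step 27: x0=(0.3970, -1.4106, 1.3658) x1=(0.6962, 0.8364, 0.1292) x2=(0.8233, -1.4041, 0.8633)
step 28: x0=(0.3916, -1.4034, 1.3592) x1=(0.7057, 0.8318, 0.1384) x2=(0.8258, -1.3945, 0.8677)
step 29: x0=(0.3864, -1.3961, 1.3524) x1=(0.7152, 0.8272, 0.1477) x2=(0.8282, -1.3849, 0.8722)
step 30: x0=(0.3813, -1.3889, 1.3456) x1=(0.7247, 0.8226, 0.1569) x2=(0.8305, -1.3753, 0.8768)

no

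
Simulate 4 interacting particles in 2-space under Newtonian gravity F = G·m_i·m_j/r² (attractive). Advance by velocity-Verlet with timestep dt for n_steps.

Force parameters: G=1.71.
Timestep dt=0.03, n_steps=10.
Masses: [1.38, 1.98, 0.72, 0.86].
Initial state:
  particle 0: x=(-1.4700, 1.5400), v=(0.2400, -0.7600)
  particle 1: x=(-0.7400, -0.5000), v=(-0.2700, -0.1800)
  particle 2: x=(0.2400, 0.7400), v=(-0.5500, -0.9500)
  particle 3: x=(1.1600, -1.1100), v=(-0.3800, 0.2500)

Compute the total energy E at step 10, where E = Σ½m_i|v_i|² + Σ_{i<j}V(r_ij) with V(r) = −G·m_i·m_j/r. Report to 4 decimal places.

-6.0477

step 0: x0=(-1.4700, 1.5400) x1=(-0.7400, -0.5000) x2=(0.2400, 0.7400) x3=(1.1600, -1.1100)
step 1: x0=(-1.4625, 1.5168) x1=(-0.7479, -0.5051) x2=(0.2229, 0.7110) x3=(1.1481, -1.1022)
step 2: x0=(-1.4545, 1.4928) x1=(-0.7553, -0.5094) x2=(0.2047, 0.6810) x3=(1.1353, -1.0938)
step 3: x0=(-1.4458, 1.4679) x1=(-0.7623, -0.5131) x2=(0.1852, 0.6500) x3=(1.1215, -1.0849)
step 4: x0=(-1.4366, 1.4421) x1=(-0.7688, -0.5160) x2=(0.1644, 0.6179) x3=(1.1066, -1.0753)
step 5: x0=(-1.4267, 1.4154) x1=(-0.7747, -0.5182) x2=(0.1423, 0.5847) x3=(1.0908, -1.0652)
step 6: x0=(-1.4163, 1.3878) x1=(-0.7802, -0.5195) x2=(0.1189, 0.5504) x3=(1.0739, -1.0544)
step 7: x0=(-1.4052, 1.3593) x1=(-0.7851, -0.5200) x2=(0.0941, 0.5148) x3=(1.0559, -1.0431)
step 8: x0=(-1.3934, 1.3297) x1=(-0.7895, -0.5197) x2=(0.0677, 0.4781) x3=(1.0368, -1.0310)
step 9: x0=(-1.3810, 1.2991) x1=(-0.7933, -0.5184) x2=(0.0398, 0.4400) x3=(1.0166, -1.0184)
step 10: x0=(-1.3679, 1.2674) x1=(-0.7964, -0.5161) x2=(0.0103, 0.4006) x3=(0.9952, -1.0050)
step 0 velocities: v0=(0.2400, -0.7600) v1=(-0.2700, -0.1800) v2=(-0.5500, -0.9500) v3=(-0.3800, 0.2500)
step 0: KE=1.0653, PE=-7.1141, E=-6.0488
step 10 velocities: v0=(0.4486, -1.0753) v1=(-0.0931, 0.0922) v2=(-1.0148, -1.3398) v3=(-0.7329, 0.4555)
step 10: KE=2.2908, PE=-8.3385, E=-6.0477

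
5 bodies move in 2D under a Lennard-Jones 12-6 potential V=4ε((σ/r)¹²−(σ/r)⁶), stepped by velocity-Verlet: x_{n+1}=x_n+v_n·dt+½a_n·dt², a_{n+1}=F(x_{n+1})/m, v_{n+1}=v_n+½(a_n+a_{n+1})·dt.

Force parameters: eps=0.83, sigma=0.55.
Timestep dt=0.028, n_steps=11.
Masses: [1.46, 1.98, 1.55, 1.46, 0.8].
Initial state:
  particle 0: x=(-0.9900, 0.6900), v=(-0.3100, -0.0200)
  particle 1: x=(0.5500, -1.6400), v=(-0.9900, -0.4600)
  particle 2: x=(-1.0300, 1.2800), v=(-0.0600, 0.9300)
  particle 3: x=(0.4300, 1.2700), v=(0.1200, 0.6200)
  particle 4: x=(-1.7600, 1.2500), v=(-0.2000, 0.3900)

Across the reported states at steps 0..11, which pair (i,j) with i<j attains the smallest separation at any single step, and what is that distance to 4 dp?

step 0: x0=(-0.9900, 0.6900) x1=(0.5500, -1.6400) x2=(-1.0300, 1.2800) x3=(0.4300, 1.2700) x4=(-1.7600, 1.2500)
step 1: x0=(-0.9987, 0.6878) x1=(0.5223, -1.6529) x2=(-1.0326, 1.3076) x3=(0.4333, 1.2874) x4=(-1.7638, 1.2608)
step 2: x0=(-1.0077, 0.6862) x1=(0.4946, -1.6658) x2=(-1.0367, 1.3349) x3=(0.4367, 1.3047) x4=(-1.7639, 1.2713)
step 3: x0=(-1.0171, 0.6863) x1=(0.4668, -1.6786) x2=(-1.0423, 1.3605) x3=(0.4399, 1.3221) x4=(-1.7605, 1.2817)
step 4: x0=(-1.0268, 0.6887) x1=(0.4391, -1.6915) x2=(-1.0495, 1.3842) x3=(0.4432, 1.3394) x4=(-1.7532, 1.2921)
step 5: x0=(-1.0369, 0.6932) x1=(0.4114, -1.7044) x2=(-1.0584, 1.4058) x3=(0.4464, 1.3567) x4=(-1.7421, 1.3023)
step 6: x0=(-1.0474, 0.6998) x1=(0.3837, -1.7173) x2=(-1.0689, 1.4254) x3=(0.4496, 1.3741) x4=(-1.7268, 1.3126)
step 7: x0=(-1.0583, 0.7085) x1=(0.3560, -1.7302) x2=(-1.0812, 1.4431) x3=(0.4527, 1.3914) x4=(-1.7076, 1.3229)
step 8: x0=(-1.0697, 0.7193) x1=(0.3282, -1.7430) x2=(-1.0945, 1.4590) x3=(0.4559, 1.4087) x4=(-1.6853, 1.3328)
step 9: x0=(-1.0816, 0.7321) x1=(0.3005, -1.7559) x2=(-1.1065, 1.4737) x3=(0.4590, 1.4261) x4=(-1.6646, 1.3413)
step 10: x0=(-1.0941, 0.7472) x1=(0.2728, -1.7688) x2=(-1.1110, 1.4886) x3=(0.4621, 1.4434) x4=(-1.6572, 1.3454)
step 11: x0=(-1.1073, 0.7645) x1=(0.2451, -1.7817) x2=(-1.1051, 1.5047) x3=(0.4652, 1.4607) x4=(-1.6688, 1.3429)

pair (2,4), distance 0.5646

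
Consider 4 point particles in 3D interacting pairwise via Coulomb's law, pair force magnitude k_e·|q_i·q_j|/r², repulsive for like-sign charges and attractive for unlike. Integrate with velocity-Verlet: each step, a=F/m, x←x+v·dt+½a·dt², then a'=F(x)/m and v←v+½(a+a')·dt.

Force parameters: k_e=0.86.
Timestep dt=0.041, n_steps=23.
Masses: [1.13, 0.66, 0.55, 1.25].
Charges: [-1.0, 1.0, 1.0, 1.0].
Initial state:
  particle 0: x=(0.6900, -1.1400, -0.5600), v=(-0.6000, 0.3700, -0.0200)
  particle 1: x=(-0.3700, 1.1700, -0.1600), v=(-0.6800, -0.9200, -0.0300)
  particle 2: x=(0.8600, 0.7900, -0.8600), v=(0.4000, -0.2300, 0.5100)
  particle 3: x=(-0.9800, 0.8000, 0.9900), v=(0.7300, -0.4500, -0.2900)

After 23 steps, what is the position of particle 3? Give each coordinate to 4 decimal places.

step 0: x0=(0.6900, -1.1400, -0.5600) x1=(-0.3700, 1.1700, -0.1600) x2=(0.8600, 0.7900, -0.8600) x3=(-0.9800, 0.8000, 0.9900)
step 1: x0=(0.6653, -1.1245, -0.5608) x1=(-0.3980, 1.1324, -0.1615) x2=(0.8770, 0.7801, -0.8395) x3=(-0.9502, 0.7814, 0.9784)
step 2: x0=(0.6405, -1.1085, -0.5615) x1=(-0.4261, 1.0951, -0.1637) x2=(0.8953, 0.7692, -0.8197) x3=(-0.9208, 0.7626, 0.9674)
step 3: x0=(0.6156, -1.0917, -0.5622) x1=(-0.4544, 1.0581, -0.1668) x2=(0.9147, 0.7573, -0.8005) x3=(-0.8917, 0.7435, 0.9572)
step 4: x0=(0.5906, -1.0744, -0.5628) x1=(-0.4829, 1.0212, -0.1708) x2=(0.9353, 0.7445, -0.7821) x3=(-0.8629, 0.7241, 0.9476)
step 5: x0=(0.5654, -1.0564, -0.5633) x1=(-0.5116, 0.9845, -0.1759) x2=(0.9571, 0.7308, -0.7642) x3=(-0.8344, 0.7044, 0.9388)
step 6: x0=(0.5401, -1.0377, -0.5637) x1=(-0.5404, 0.9480, -0.1821) x2=(0.9799, 0.7162, -0.7469) x3=(-0.8062, 0.6844, 0.9308)
step 7: x0=(0.5147, -1.0183, -0.5640) x1=(-0.5694, 0.9116, -0.1897) x2=(1.0038, 0.7007, -0.7302) x3=(-0.7782, 0.6641, 0.9236)
step 8: x0=(0.4892, -0.9981, -0.5642) x1=(-0.5987, 0.8752, -0.1986) x2=(1.0286, 0.6843, -0.7141) x3=(-0.7504, 0.6435, 0.9173)
step 9: x0=(0.4636, -0.9773, -0.5642) x1=(-0.6282, 0.8389, -0.2090) x2=(1.0544, 0.6670, -0.6984) x3=(-0.7229, 0.6226, 0.9119)
step 10: x0=(0.4379, -0.9556, -0.5642) x1=(-0.6580, 0.8026, -0.2209) x2=(1.0810, 0.6488, -0.6832) x3=(-0.6954, 0.6014, 0.9073)
step 11: x0=(0.4121, -0.9332, -0.5639) x1=(-0.6882, 0.7662, -0.2344) x2=(1.1084, 0.6297, -0.6684) x3=(-0.6680, 0.5800, 0.9037)
step 12: x0=(0.3862, -0.9100, -0.5636) x1=(-0.7187, 0.7297, -0.2494) x2=(1.1366, 0.6098, -0.6541) x3=(-0.6407, 0.5583, 0.9009)
step 13: x0=(0.3602, -0.8860, -0.5630) x1=(-0.7496, 0.6930, -0.2660) x2=(1.1654, 0.5891, -0.6402) x3=(-0.6134, 0.5363, 0.8989)
step 14: x0=(0.3341, -0.8612, -0.5622) x1=(-0.7809, 0.6560, -0.2841) x2=(1.1948, 0.5675, -0.6267) x3=(-0.5860, 0.5140, 0.8978)
step 15: x0=(0.3080, -0.8355, -0.5613) x1=(-0.8127, 0.6188, -0.3036) x2=(1.2247, 0.5450, -0.6136) x3=(-0.5586, 0.4915, 0.8974)
step 16: x0=(0.2818, -0.8090, -0.5601) x1=(-0.8448, 0.5813, -0.3246) x2=(1.2550, 0.5218, -0.6009) x3=(-0.5311, 0.4688, 0.8977)
step 17: x0=(0.2555, -0.7816, -0.5586) x1=(-0.8774, 0.5434, -0.3469) x2=(1.2858, 0.4978, -0.5885) x3=(-0.5034, 0.4458, 0.8986)
step 18: x0=(0.2291, -0.7533, -0.5570) x1=(-0.9104, 0.5051, -0.3705) x2=(1.3169, 0.4730, -0.5765) x3=(-0.4757, 0.4226, 0.9002)
step 19: x0=(0.2026, -0.7242, -0.5550) x1=(-0.9436, 0.4662, -0.3952) x2=(1.3482, 0.4475, -0.5648) x3=(-0.4478, 0.3992, 0.9023)
step 20: x0=(0.1760, -0.6943, -0.5527) x1=(-0.9772, 0.4269, -0.4211) x2=(1.3797, 0.4213, -0.5535) x3=(-0.4197, 0.3756, 0.9048)
step 21: x0=(0.1493, -0.6634, -0.5502) x1=(-1.0109, 0.3870, -0.4480) x2=(1.4113, 0.3945, -0.5425) x3=(-0.3915, 0.3518, 0.9078)
step 22: x0=(0.1225, -0.6317, -0.5473) x1=(-1.0448, 0.3466, -0.4758) x2=(1.4430, 0.3670, -0.5318) x3=(-0.3631, 0.3278, 0.9111)
step 23: x0=(0.0956, -0.5992, -0.5440) x1=(-1.0787, 0.3055, -0.5045) x2=(1.4748, 0.3390, -0.5214) x3=(-0.3346, 0.3035, 0.9146)

(-0.3346, 0.3035, 0.9146)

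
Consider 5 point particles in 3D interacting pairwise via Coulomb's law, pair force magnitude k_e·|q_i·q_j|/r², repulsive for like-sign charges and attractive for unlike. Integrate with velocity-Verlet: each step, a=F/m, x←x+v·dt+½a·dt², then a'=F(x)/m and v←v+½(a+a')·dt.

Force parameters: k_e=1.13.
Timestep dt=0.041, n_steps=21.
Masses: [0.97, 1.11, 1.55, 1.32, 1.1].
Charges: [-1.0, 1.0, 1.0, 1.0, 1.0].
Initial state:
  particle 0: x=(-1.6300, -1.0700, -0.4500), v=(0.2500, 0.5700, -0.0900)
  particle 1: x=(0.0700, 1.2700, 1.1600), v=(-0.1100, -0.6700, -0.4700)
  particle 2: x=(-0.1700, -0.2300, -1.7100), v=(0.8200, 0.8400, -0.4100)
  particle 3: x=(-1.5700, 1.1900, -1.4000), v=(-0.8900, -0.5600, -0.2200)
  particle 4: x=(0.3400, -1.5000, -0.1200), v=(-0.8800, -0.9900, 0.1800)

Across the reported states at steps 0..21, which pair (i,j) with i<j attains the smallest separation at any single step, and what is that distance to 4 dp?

pair (0,4), distance 1.8828

step 0: x0=(-1.6300, -1.0700, -0.4500) x1=(0.0700, 1.2700, 1.1600) x2=(-0.1700, -0.2300, -1.7100) x3=(-1.5700, 1.1900, -1.4000) x4=(0.3400, -1.5000, -0.1200)
step 1: x0=(-1.6193, -1.0464, -0.4538) x1=(0.0655, 1.2426, 1.1409) x2=(-0.1364, -0.1957, -1.7269) x3=(-1.6067, 1.1671, -1.4090) x4=(0.3038, -1.5408, -0.1125)
step 2: x0=(-1.6078, -1.0223, -0.4578) x1=(0.0610, 1.2153, 1.1221) x2=(-0.1029, -0.1615, -1.7440) x3=(-1.6438, 1.1443, -1.4181) x4=(0.2674, -1.5820, -0.1049)
step 3: x0=(-1.5954, -0.9977, -0.4621) x1=(0.0565, 1.1882, 1.1035) x2=(-0.0693, -0.1276, -1.7613) x3=(-1.6813, 1.1215, -1.4271) x4=(0.2307, -1.6236, -0.0970)
step 4: x0=(-1.5822, -0.9726, -0.4665) x1=(0.0521, 1.1612, 1.0853) x2=(-0.0358, -0.0938, -1.7788) x3=(-1.7192, 1.0988, -1.4362) x4=(0.1937, -1.6655, -0.0890)
step 5: x0=(-1.5681, -0.9471, -0.4711) x1=(0.0476, 1.1343, 1.0673) x2=(-0.0022, -0.0601, -1.7964) x3=(-1.7574, 1.0761, -1.4453) x4=(0.1564, -1.7078, -0.0810)
step 6: x0=(-1.5532, -0.9211, -0.4759) x1=(0.0431, 1.1075, 1.0497) x2=(0.0314, -0.0266, -1.8142) x3=(-1.7961, 1.0535, -1.4543) x4=(0.1188, -1.7503, -0.0728)
step 7: x0=(-1.5375, -0.8948, -0.4809) x1=(0.0387, 1.0808, 1.0323) x2=(0.0651, 0.0067, -1.8322) x3=(-1.8351, 1.0308, -1.4633) x4=(0.0808, -1.7931, -0.0645)
step 8: x0=(-1.5209, -0.8680, -0.4861) x1=(0.0342, 1.0542, 1.0152) x2=(0.0988, 0.0400, -1.8504) x3=(-1.8745, 1.0080, -1.4723) x4=(0.0426, -1.8362, -0.0561)
step 9: x0=(-1.5037, -0.8408, -0.4914) x1=(0.0298, 1.0278, 0.9984) x2=(0.1326, 0.0731, -1.8687) x3=(-1.9143, 0.9852, -1.4813) x4=(0.0039, -1.8795, -0.0477)
step 10: x0=(-1.4856, -0.8133, -0.4969) x1=(0.0253, 1.0014, 0.9818) x2=(0.1664, 0.1061, -1.8871) x3=(-1.9544, 0.9622, -1.4902) x4=(-0.0350, -1.9229, -0.0393)
step 11: x0=(-1.4669, -0.7854, -0.5026) x1=(0.0208, 0.9751, 0.9655) x2=(0.2004, 0.1391, -1.9057) x3=(-1.9948, 0.9392, -1.4991) x4=(-0.0743, -1.9665, -0.0308)
step 12: x0=(-1.4475, -0.7572, -0.5084) x1=(0.0162, 0.9488, 0.9494) x2=(0.2343, 0.1719, -1.9244) x3=(-2.0355, 0.9161, -1.5079) x4=(-0.1140, -2.0101, -0.0223)
step 13: x0=(-1.4274, -0.7286, -0.5143) x1=(0.0117, 0.9227, 0.9335) x2=(0.2684, 0.2047, -1.9433) x3=(-2.0764, 0.8928, -1.5166) x4=(-0.1539, -2.0539, -0.0138)
step 14: x0=(-1.4068, -0.6997, -0.5204) x1=(0.0071, 0.8966, 0.9179) x2=(0.3025, 0.2374, -1.9623) x3=(-2.1176, 0.8694, -1.5253) x4=(-0.1941, -2.0978, -0.0054)
step 15: x0=(-1.3856, -0.6705, -0.5266) x1=(0.0025, 0.8705, 0.9025) x2=(0.3367, 0.2701, -1.9814) x3=(-2.1590, 0.8458, -1.5339) x4=(-0.2346, -2.1417, 0.0031)
step 16: x0=(-1.3639, -0.6409, -0.5330) x1=(-0.0022, 0.8445, 0.8874) x2=(0.3710, 0.3027, -2.0007) x3=(-2.2007, 0.8221, -1.5424) x4=(-0.2754, -2.1857, 0.0115)
step 17: x0=(-1.3417, -0.6111, -0.5395) x1=(-0.0070, 0.8186, 0.8724) x2=(0.4053, 0.3352, -2.0200) x3=(-2.2425, 0.7982, -1.5508) x4=(-0.3164, -2.2296, 0.0199)
step 18: x0=(-1.3191, -0.5810, -0.5461) x1=(-0.0118, 0.7926, 0.8576) x2=(0.4397, 0.3677, -2.0395) x3=(-2.2844, 0.7741, -1.5591) x4=(-0.3576, -2.2736, 0.0283)
step 19: x0=(-1.2961, -0.5506, -0.5528) x1=(-0.0167, 0.7666, 0.8429) x2=(0.4742, 0.4002, -2.0591) x3=(-2.3265, 0.7498, -1.5673) x4=(-0.3990, -2.3176, 0.0366)
step 20: x0=(-1.2727, -0.5199, -0.5597) x1=(-0.0216, 0.7407, 0.8284) x2=(0.5087, 0.4326, -2.0788) x3=(-2.3687, 0.7254, -1.5755) x4=(-0.4406, -2.3616, 0.0449)
step 21: x0=(-1.2490, -0.4890, -0.5666) x1=(-0.0267, 0.7147, 0.8140) x2=(0.5432, 0.4650, -2.0986) x3=(-2.4109, 0.7009, -1.5835) x4=(-0.4824, -2.4056, 0.0532)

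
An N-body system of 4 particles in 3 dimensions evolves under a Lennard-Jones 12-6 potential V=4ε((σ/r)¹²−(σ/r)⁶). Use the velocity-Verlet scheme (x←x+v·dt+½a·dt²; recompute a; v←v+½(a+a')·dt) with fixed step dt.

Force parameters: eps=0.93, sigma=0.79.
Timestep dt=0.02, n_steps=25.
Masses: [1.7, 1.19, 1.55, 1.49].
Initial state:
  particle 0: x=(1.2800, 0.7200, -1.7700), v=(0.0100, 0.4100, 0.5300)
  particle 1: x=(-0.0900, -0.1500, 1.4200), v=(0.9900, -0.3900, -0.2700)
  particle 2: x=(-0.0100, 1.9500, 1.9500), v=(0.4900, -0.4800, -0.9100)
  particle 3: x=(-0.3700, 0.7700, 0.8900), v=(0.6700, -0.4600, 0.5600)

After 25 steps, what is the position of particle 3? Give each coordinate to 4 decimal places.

step 0: x0=(1.2800, 0.7200, -1.7700) x1=(-0.0900, -0.1500, 1.4200) x2=(-0.0100, 1.9500, 1.9500) x3=(-0.3700, 0.7700, 0.8900)
step 1: x0=(1.2802, 0.7282, -1.7594) x1=(-0.0703, -0.1575, 1.4144) x2=(-0.0002, 1.9404, 1.9318) x3=(-0.3565, 0.7606, 0.9013)
step 2: x0=(1.2804, 0.7364, -1.7488) x1=(-0.0508, -0.1644, 1.4085) x2=(0.0096, 1.9307, 1.9135) x3=(-0.3429, 0.7507, 0.9130)
step 3: x0=(1.2806, 0.7446, -1.7382) x1=(-0.0314, -0.1707, 1.4023) x2=(0.0194, 1.9210, 1.8953) x3=(-0.3291, 0.7404, 0.9249)
step 4: x0=(1.2808, 0.7528, -1.7276) x1=(-0.0123, -0.1763, 1.3957) x2=(0.0291, 1.9113, 1.8769) x3=(-0.3151, 0.7296, 0.9372)
step 5: x0=(1.2810, 0.7610, -1.7170) x1=(0.0066, -0.1812, 1.3888) x2=(0.0389, 1.9014, 1.8586) x3=(-0.3009, 0.7184, 0.9498)
step 6: x0=(1.2812, 0.7692, -1.7064) x1=(0.0252, -0.1854, 1.3816) x2=(0.0486, 1.8916, 1.8402) x3=(-0.2865, 0.7066, 0.9627)
step 7: x0=(1.2814, 0.7774, -1.6958) x1=(0.0436, -0.1889, 1.3739) x2=(0.0583, 1.8816, 1.8217) x3=(-0.2719, 0.6942, 0.9759)
step 8: x0=(1.2816, 0.7856, -1.6852) x1=(0.0617, -0.1915, 1.3660) x2=(0.0680, 1.8716, 1.8032) x3=(-0.2570, 0.6814, 0.9894)
step 9: x0=(1.2818, 0.7938, -1.6746) x1=(0.0795, -0.1933, 1.3577) x2=(0.0777, 1.8615, 1.7847) x3=(-0.2419, 0.6679, 1.0033)
step 10: x0=(1.2820, 0.8020, -1.6640) x1=(0.0970, -0.1943, 1.3490) x2=(0.0873, 1.8514, 1.7661) x3=(-0.2265, 0.6538, 1.0175)
step 11: x0=(1.2822, 0.8102, -1.6534) x1=(0.1142, -0.1945, 1.3400) x2=(0.0970, 1.8411, 1.7474) x3=(-0.2108, 0.6392, 1.0320)
step 12: x0=(1.2824, 0.8184, -1.6428) x1=(0.1311, -0.1938, 1.3308) x2=(0.1066, 1.8307, 1.7287) x3=(-0.1949, 0.6241, 1.0468)
step 13: x0=(1.2826, 0.8266, -1.6321) x1=(0.1477, -0.1926, 1.3213) x2=(0.1162, 1.8203, 1.7100) x3=(-0.1787, 0.6085, 1.0619)
step 14: x0=(1.2828, 0.8348, -1.6215) x1=(0.1642, -0.1910, 1.3117) x2=(0.1257, 1.8097, 1.6911) x3=(-0.1625, 0.5928, 1.0770)
step 15: x0=(1.2830, 0.8430, -1.6109) x1=(0.1808, -0.1895, 1.3022) x2=(0.1353, 1.7990, 1.6723) x3=(-0.1462, 0.5774, 1.0922)
step 16: x0=(1.2832, 0.8512, -1.6003) x1=(0.1977, -0.1890, 1.2930) x2=(0.1448, 1.7882, 1.6533) x3=(-0.1302, 0.5628, 1.1073)
step 17: x0=(1.2834, 0.8594, -1.5897) x1=(0.2156, -0.1905, 1.2842) x2=(0.1542, 1.7772, 1.6343) x3=(-0.1149, 0.5500, 1.1220)
step 18: x0=(1.2835, 0.8676, -1.5791) x1=(0.2349, -0.1952, 1.2761) x2=(0.1637, 1.7661, 1.6153) x3=(-0.1008, 0.5399, 1.1362)
step 19: x0=(1.2837, 0.8758, -1.5685) x1=(0.2560, -0.2038, 1.2688) x2=(0.1731, 1.7548, 1.5962) x3=(-0.0880, 0.5331, 1.1498)
step 20: x0=(1.2839, 0.8840, -1.5579) x1=(0.2788, -0.2161, 1.2621) x2=(0.1825, 1.7434, 1.5770) x3=(-0.0765, 0.5295, 1.1630)
step 21: x0=(1.2841, 0.8922, -1.5472) x1=(0.3029, -0.2312, 1.2558) x2=(0.1918, 1.7317, 1.5577) x3=(-0.0661, 0.5282, 1.1761)
step 22: x0=(1.2843, 0.9004, -1.5366) x1=(0.3279, -0.2478, 1.2497) x2=(0.2011, 1.7199, 1.5384) x3=(-0.0563, 0.5284, 1.1890)
step 23: x0=(1.2845, 0.9086, -1.5260) x1=(0.3531, -0.2651, 1.2435) x2=(0.2104, 1.7078, 1.5191) x3=(-0.0466, 0.5293, 1.2020)
step 24: x0=(1.2847, 0.9168, -1.5154) x1=(0.3782, -0.2822, 1.2374) x2=(0.2196, 1.6955, 1.4996) x3=(-0.0369, 0.5304, 1.2150)
step 25: x0=(1.2849, 0.9250, -1.5048) x1=(0.4031, -0.2988, 1.2313) x2=(0.2287, 1.6828, 1.4801) x3=(-0.0269, 0.5314, 1.2281)

(-0.0269, 0.5314, 1.2281)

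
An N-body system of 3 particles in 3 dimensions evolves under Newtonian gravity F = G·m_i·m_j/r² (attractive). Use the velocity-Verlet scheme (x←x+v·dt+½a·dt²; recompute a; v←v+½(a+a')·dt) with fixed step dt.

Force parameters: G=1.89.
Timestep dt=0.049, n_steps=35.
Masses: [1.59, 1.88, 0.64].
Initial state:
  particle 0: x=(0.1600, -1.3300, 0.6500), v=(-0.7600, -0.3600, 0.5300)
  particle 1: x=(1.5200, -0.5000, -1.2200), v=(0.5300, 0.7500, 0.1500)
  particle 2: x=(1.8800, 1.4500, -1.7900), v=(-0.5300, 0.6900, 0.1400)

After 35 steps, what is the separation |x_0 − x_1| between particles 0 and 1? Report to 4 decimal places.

step 0: x0=(0.1600, -1.3300, 0.6500) x1=(1.5200, -0.5000, -1.2200) x2=(1.8800, 1.4500, -1.7900)
step 1: x0=(0.1232, -1.3473, 0.6754) x1=(1.5457, -0.4631, -1.2123) x2=(1.8538, 1.4827, -1.7827)
step 2: x0=(0.0872, -1.3641, 0.6997) x1=(1.5709, -0.4260, -1.2039) x2=(1.8270, 1.5132, -1.7747)
step 3: x0=(0.0520, -1.3803, 0.7229) x1=(1.5955, -0.3886, -1.1950) x2=(1.7999, 1.5415, -1.7657)
step 4: x0=(0.0176, -1.3959, 0.7452) x1=(1.6196, -0.3509, -1.1855) x2=(1.7724, 1.5675, -1.7560)
step 5: x0=(-0.0161, -1.4109, 0.7665) x1=(1.6432, -0.3129, -1.1755) x2=(1.7445, 1.5912, -1.7454)
step 6: x0=(-0.0490, -1.4255, 0.7870) x1=(1.6663, -0.2745, -1.1650) x2=(1.7164, 1.6125, -1.7340)
step 7: x0=(-0.0813, -1.4394, 0.8067) x1=(1.6888, -0.2358, -1.1542) x2=(1.6881, 1.6315, -1.7218)
step 8: x0=(-0.1128, -1.4529, 0.8256) x1=(1.7108, -0.1968, -1.1430) x2=(1.6596, 1.6481, -1.7086)
step 9: x0=(-0.1437, -1.4658, 0.8438) x1=(1.7323, -0.1573, -1.1315) x2=(1.6310, 1.6622, -1.6946)
step 10: x0=(-0.1740, -1.4782, 0.8612) x1=(1.7533, -0.1174, -1.1197) x2=(1.6024, 1.6738, -1.6796)
step 11: x0=(-0.2036, -1.4901, 0.8781) x1=(1.7737, -0.0771, -1.1077) x2=(1.5738, 1.6829, -1.6638)
step 12: x0=(-0.2327, -1.5016, 0.8942) x1=(1.7936, -0.0363, -1.0955) x2=(1.5454, 1.6893, -1.6470)
step 13: x0=(-0.2611, -1.5125, 0.9098) x1=(1.8129, 0.0050, -1.0830) x2=(1.5171, 1.6931, -1.6292)
step 14: x0=(-0.2890, -1.5229, 0.9248) x1=(1.8317, 0.0468, -1.0705) x2=(1.4892, 1.6941, -1.6104)
step 15: x0=(-0.3163, -1.5329, 0.9392) x1=(1.8498, 0.0892, -1.0578) x2=(1.4616, 1.6924, -1.5905)
step 16: x0=(-0.3431, -1.5424, 0.9532) x1=(1.8673, 0.1322, -1.0450) x2=(1.4345, 1.6877, -1.5696)
step 17: x0=(-0.3693, -1.5515, 0.9666) x1=(1.8841, 0.1758, -1.0322) x2=(1.4081, 1.6801, -1.5476)
step 18: x0=(-0.3951, -1.5601, 0.9795) x1=(1.9003, 0.2200, -1.0194) x2=(1.3823, 1.6694, -1.5244)
step 19: x0=(-0.4203, -1.5682, 0.9919) x1=(1.9157, 0.2649, -1.0066) x2=(1.3575, 1.6556, -1.4999)
step 20: x0=(-0.4450, -1.5759, 1.0039) x1=(1.9303, 0.3106, -0.9938) x2=(1.3338, 1.6384, -1.4742)
step 21: x0=(-0.4693, -1.5831, 1.0155) x1=(1.9441, 0.3571, -0.9812) x2=(1.3113, 1.6179, -1.4472)
step 22: x0=(-0.4930, -1.5899, 1.0266) x1=(1.9570, 0.4044, -0.9686) x2=(1.2903, 1.5938, -1.4187)
step 23: x0=(-0.5164, -1.5963, 1.0373) x1=(1.9689, 0.4526, -0.9562) x2=(1.2710, 1.5660, -1.3888)
step 24: x0=(-0.5392, -1.6022, 1.0476) x1=(1.9797, 0.5017, -0.9440) x2=(1.2539, 1.5343, -1.3572)
step 25: x0=(-0.5616, -1.6077, 1.0576) x1=(1.9893, 0.5519, -0.9321) x2=(1.2393, 1.4986, -1.3239)
step 26: x0=(-0.5836, -1.6128, 1.0671) x1=(1.9975, 0.6031, -0.9205) x2=(1.2276, 1.4587, -1.2888)
step 27: x0=(-0.6052, -1.6175, 1.0763) x1=(2.0041, 0.6555, -0.9093) x2=(1.2194, 1.4143, -1.2516)
step 28: x0=(-0.6263, -1.6217, 1.0852) x1=(2.0089, 0.7091, -0.8985) x2=(1.2156, 1.3653, -1.2123)
step 29: x0=(-0.6470, -1.6255, 1.0936) x1=(2.0116, 0.7639, -0.8882) x2=(1.2170, 1.3116, -1.1707)
step 30: x0=(-0.6673, -1.6289, 1.1018) x1=(2.0117, 0.8201, -0.8785) x2=(1.2249, 1.2530, -1.1264)
step 31: x0=(-0.6872, -1.6319, 1.1096) x1=(2.0088, 0.8776, -0.8695) x2=(1.2409, 1.1895, -1.0793)
step 32: x0=(-0.7068, -1.6345, 1.1171) x1=(2.0020, 0.9363, -0.8613) x2=(1.2672, 1.1214, -1.0290)
step 33: x0=(-0.7259, -1.6366, 1.1243) x1=(1.9903, 0.9959, -0.8540) x2=(1.3066, 1.0496, -0.9755)
step 34: x0=(-0.7446, -1.6384, 1.1311) x1=(1.9726, 1.0557, -0.8475) x2=(1.3631, 0.9762, -0.9187)
step 35: x0=(-0.7629, -1.6397, 1.1377) x1=(1.9471, 1.1143, -0.8417) x2=(1.4413, 0.9054, -0.8590)

4.3412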